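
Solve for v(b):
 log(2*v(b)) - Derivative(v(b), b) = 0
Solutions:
 -Integral(1/(log(_y) + log(2)), (_y, v(b))) = C1 - b


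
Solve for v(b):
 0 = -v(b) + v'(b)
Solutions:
 v(b) = C1*exp(b)


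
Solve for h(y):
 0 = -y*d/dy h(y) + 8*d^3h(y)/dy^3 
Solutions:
 h(y) = C1 + Integral(C2*airyai(y/2) + C3*airybi(y/2), y)


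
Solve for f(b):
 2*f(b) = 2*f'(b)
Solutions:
 f(b) = C1*exp(b)


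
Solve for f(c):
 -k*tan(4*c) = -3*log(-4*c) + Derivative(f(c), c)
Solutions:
 f(c) = C1 + 3*c*log(-c) - 3*c + 6*c*log(2) + k*log(cos(4*c))/4


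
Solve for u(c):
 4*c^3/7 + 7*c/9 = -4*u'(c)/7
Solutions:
 u(c) = C1 - c^4/4 - 49*c^2/72


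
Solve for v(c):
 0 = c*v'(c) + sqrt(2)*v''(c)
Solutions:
 v(c) = C1 + C2*erf(2^(1/4)*c/2)


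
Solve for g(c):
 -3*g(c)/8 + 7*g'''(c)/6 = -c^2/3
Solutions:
 g(c) = C3*exp(3^(2/3)*98^(1/3)*c/14) + 8*c^2/9 + (C1*sin(3*3^(1/6)*98^(1/3)*c/28) + C2*cos(3*3^(1/6)*98^(1/3)*c/28))*exp(-3^(2/3)*98^(1/3)*c/28)


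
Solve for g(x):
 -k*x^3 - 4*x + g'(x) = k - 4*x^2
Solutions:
 g(x) = C1 + k*x^4/4 + k*x - 4*x^3/3 + 2*x^2


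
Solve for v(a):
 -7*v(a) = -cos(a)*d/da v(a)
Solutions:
 v(a) = C1*sqrt(sin(a) + 1)*(sin(a)^3 + 3*sin(a)^2 + 3*sin(a) + 1)/(sqrt(sin(a) - 1)*(sin(a)^3 - 3*sin(a)^2 + 3*sin(a) - 1))


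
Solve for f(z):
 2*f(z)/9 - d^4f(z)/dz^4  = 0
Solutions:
 f(z) = C1*exp(-2^(1/4)*sqrt(3)*z/3) + C2*exp(2^(1/4)*sqrt(3)*z/3) + C3*sin(2^(1/4)*sqrt(3)*z/3) + C4*cos(2^(1/4)*sqrt(3)*z/3)


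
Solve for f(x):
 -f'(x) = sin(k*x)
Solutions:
 f(x) = C1 + cos(k*x)/k


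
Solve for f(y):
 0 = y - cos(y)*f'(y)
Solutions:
 f(y) = C1 + Integral(y/cos(y), y)


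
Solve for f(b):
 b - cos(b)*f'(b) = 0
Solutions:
 f(b) = C1 + Integral(b/cos(b), b)


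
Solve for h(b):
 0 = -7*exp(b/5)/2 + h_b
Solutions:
 h(b) = C1 + 35*exp(b/5)/2


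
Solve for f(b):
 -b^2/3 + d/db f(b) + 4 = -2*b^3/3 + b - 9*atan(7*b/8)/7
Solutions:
 f(b) = C1 - b^4/6 + b^3/9 + b^2/2 - 9*b*atan(7*b/8)/7 - 4*b + 36*log(49*b^2 + 64)/49


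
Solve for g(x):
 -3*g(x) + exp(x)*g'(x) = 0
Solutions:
 g(x) = C1*exp(-3*exp(-x))


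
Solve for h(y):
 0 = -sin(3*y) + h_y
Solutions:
 h(y) = C1 - cos(3*y)/3


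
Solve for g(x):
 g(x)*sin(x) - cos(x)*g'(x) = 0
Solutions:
 g(x) = C1/cos(x)


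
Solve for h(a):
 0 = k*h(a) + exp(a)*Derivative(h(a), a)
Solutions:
 h(a) = C1*exp(k*exp(-a))


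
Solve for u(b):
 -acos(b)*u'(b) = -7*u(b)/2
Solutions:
 u(b) = C1*exp(7*Integral(1/acos(b), b)/2)


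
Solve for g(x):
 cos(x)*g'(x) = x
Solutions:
 g(x) = C1 + Integral(x/cos(x), x)


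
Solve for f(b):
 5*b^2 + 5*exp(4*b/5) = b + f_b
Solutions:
 f(b) = C1 + 5*b^3/3 - b^2/2 + 25*exp(4*b/5)/4


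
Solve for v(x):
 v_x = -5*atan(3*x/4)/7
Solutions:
 v(x) = C1 - 5*x*atan(3*x/4)/7 + 10*log(9*x^2 + 16)/21


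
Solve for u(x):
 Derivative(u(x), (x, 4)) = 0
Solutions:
 u(x) = C1 + C2*x + C3*x^2 + C4*x^3


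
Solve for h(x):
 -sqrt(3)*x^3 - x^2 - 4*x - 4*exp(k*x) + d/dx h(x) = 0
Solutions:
 h(x) = C1 + sqrt(3)*x^4/4 + x^3/3 + 2*x^2 + 4*exp(k*x)/k


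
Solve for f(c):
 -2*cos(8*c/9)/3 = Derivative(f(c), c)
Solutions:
 f(c) = C1 - 3*sin(8*c/9)/4


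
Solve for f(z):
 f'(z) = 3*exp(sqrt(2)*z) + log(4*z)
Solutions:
 f(z) = C1 + z*log(z) + z*(-1 + 2*log(2)) + 3*sqrt(2)*exp(sqrt(2)*z)/2


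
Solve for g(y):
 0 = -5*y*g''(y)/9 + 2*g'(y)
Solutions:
 g(y) = C1 + C2*y^(23/5)


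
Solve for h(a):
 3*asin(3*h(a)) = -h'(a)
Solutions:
 Integral(1/asin(3*_y), (_y, h(a))) = C1 - 3*a


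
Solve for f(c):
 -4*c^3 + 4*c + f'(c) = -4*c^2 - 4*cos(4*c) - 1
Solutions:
 f(c) = C1 + c^4 - 4*c^3/3 - 2*c^2 - c - sin(4*c)


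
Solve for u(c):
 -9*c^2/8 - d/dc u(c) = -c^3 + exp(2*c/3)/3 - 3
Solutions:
 u(c) = C1 + c^4/4 - 3*c^3/8 + 3*c - exp(2*c/3)/2


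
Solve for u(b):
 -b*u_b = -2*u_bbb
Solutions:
 u(b) = C1 + Integral(C2*airyai(2^(2/3)*b/2) + C3*airybi(2^(2/3)*b/2), b)


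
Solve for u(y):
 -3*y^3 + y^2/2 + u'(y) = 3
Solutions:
 u(y) = C1 + 3*y^4/4 - y^3/6 + 3*y


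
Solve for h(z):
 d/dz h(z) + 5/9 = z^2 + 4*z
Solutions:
 h(z) = C1 + z^3/3 + 2*z^2 - 5*z/9


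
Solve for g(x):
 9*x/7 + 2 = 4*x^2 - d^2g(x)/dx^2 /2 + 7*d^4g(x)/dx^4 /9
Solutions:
 g(x) = C1 + C2*x + C3*exp(-3*sqrt(14)*x/14) + C4*exp(3*sqrt(14)*x/14) + 2*x^4/3 - 3*x^3/7 + 94*x^2/9


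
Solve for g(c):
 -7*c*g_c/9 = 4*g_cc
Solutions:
 g(c) = C1 + C2*erf(sqrt(14)*c/12)


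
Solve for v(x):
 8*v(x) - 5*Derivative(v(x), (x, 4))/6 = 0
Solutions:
 v(x) = C1*exp(-2*3^(1/4)*5^(3/4)*x/5) + C2*exp(2*3^(1/4)*5^(3/4)*x/5) + C3*sin(2*3^(1/4)*5^(3/4)*x/5) + C4*cos(2*3^(1/4)*5^(3/4)*x/5)


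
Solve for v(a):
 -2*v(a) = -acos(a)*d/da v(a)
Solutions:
 v(a) = C1*exp(2*Integral(1/acos(a), a))


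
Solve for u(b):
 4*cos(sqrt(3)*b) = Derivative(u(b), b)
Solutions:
 u(b) = C1 + 4*sqrt(3)*sin(sqrt(3)*b)/3


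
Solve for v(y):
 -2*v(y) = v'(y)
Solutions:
 v(y) = C1*exp(-2*y)


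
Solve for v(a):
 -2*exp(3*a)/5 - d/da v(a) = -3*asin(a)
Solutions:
 v(a) = C1 + 3*a*asin(a) + 3*sqrt(1 - a^2) - 2*exp(3*a)/15


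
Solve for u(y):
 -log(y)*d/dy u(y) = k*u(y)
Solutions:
 u(y) = C1*exp(-k*li(y))


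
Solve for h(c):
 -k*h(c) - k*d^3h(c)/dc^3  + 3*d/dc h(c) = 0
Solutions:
 h(c) = C1*exp(-2^(1/3)*c*(2^(1/3)*(sqrt(1 - 4/k^3) + 1)^(1/3)/2 + 1/(k*(sqrt(1 - 4/k^3) + 1)^(1/3)))) + C2*exp(2^(1/3)*c*(2^(1/3)*(sqrt(1 - 4/k^3) + 1)^(1/3)/4 - 2^(1/3)*sqrt(3)*I*(sqrt(1 - 4/k^3) + 1)^(1/3)/4 - 2/(k*(-1 + sqrt(3)*I)*(sqrt(1 - 4/k^3) + 1)^(1/3)))) + C3*exp(2^(1/3)*c*(2^(1/3)*(sqrt(1 - 4/k^3) + 1)^(1/3)/4 + 2^(1/3)*sqrt(3)*I*(sqrt(1 - 4/k^3) + 1)^(1/3)/4 + 2/(k*(1 + sqrt(3)*I)*(sqrt(1 - 4/k^3) + 1)^(1/3))))


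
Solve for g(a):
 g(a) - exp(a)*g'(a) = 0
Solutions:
 g(a) = C1*exp(-exp(-a))


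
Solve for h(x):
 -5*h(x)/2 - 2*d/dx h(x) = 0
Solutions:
 h(x) = C1*exp(-5*x/4)


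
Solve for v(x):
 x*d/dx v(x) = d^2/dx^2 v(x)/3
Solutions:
 v(x) = C1 + C2*erfi(sqrt(6)*x/2)


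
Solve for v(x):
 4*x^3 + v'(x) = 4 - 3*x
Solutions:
 v(x) = C1 - x^4 - 3*x^2/2 + 4*x


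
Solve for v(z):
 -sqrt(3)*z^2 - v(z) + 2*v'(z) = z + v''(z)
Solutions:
 v(z) = -sqrt(3)*z^2 - 4*sqrt(3)*z - z + (C1 + C2*z)*exp(z) - 6*sqrt(3) - 2


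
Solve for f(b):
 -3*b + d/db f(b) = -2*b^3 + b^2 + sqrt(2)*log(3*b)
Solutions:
 f(b) = C1 - b^4/2 + b^3/3 + 3*b^2/2 + sqrt(2)*b*log(b) - sqrt(2)*b + sqrt(2)*b*log(3)


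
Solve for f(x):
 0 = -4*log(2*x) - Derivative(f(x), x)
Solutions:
 f(x) = C1 - 4*x*log(x) - x*log(16) + 4*x


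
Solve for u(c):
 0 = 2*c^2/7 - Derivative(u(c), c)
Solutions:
 u(c) = C1 + 2*c^3/21


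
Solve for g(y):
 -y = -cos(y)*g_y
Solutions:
 g(y) = C1 + Integral(y/cos(y), y)


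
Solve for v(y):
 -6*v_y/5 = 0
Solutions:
 v(y) = C1


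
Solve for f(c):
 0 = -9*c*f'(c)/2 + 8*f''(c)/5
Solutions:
 f(c) = C1 + C2*erfi(3*sqrt(10)*c/8)


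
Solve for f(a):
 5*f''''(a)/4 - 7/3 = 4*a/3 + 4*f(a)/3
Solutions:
 f(a) = C1*exp(-2*15^(3/4)*a/15) + C2*exp(2*15^(3/4)*a/15) + C3*sin(2*15^(3/4)*a/15) + C4*cos(2*15^(3/4)*a/15) - a - 7/4


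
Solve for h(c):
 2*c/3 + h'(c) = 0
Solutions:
 h(c) = C1 - c^2/3


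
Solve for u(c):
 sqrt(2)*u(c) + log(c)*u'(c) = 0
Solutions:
 u(c) = C1*exp(-sqrt(2)*li(c))


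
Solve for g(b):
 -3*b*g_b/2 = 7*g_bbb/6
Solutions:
 g(b) = C1 + Integral(C2*airyai(-21^(2/3)*b/7) + C3*airybi(-21^(2/3)*b/7), b)


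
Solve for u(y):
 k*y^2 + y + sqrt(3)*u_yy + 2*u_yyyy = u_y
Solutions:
 u(y) = C1 + C2*exp(-y*(-2^(2/3)*3^(5/6)/(3 + sqrt(2*sqrt(3) + 9))^(1/3) + 18^(1/3)*(3 + sqrt(2*sqrt(3) + 9))^(1/3))/12)*sin(y*(12^(1/3)/(3 + sqrt(2*sqrt(3) + 9))^(1/3) + 2^(1/3)*3^(1/6)*(3 + sqrt(2*sqrt(3) + 9))^(1/3))/4) + C3*exp(-y*(-2^(2/3)*3^(5/6)/(3 + sqrt(2*sqrt(3) + 9))^(1/3) + 18^(1/3)*(3 + sqrt(2*sqrt(3) + 9))^(1/3))/12)*cos(y*(12^(1/3)/(3 + sqrt(2*sqrt(3) + 9))^(1/3) + 2^(1/3)*3^(1/6)*(3 + sqrt(2*sqrt(3) + 9))^(1/3))/4) + C4*exp(y*(-2^(2/3)*3^(5/6)/(3 + sqrt(2*sqrt(3) + 9))^(1/3) + 18^(1/3)*(3 + sqrt(2*sqrt(3) + 9))^(1/3))/6) + k*y^3/3 + sqrt(3)*k*y^2 + 6*k*y + y^2/2 + sqrt(3)*y


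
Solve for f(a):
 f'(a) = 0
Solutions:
 f(a) = C1


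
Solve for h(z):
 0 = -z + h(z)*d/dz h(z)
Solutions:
 h(z) = -sqrt(C1 + z^2)
 h(z) = sqrt(C1 + z^2)


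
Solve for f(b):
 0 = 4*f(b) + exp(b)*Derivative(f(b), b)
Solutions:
 f(b) = C1*exp(4*exp(-b))


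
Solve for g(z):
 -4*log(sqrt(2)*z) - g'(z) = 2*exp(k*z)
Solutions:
 g(z) = C1 - 4*z*log(z) + 2*z*(2 - log(2)) + Piecewise((-2*exp(k*z)/k, Ne(k, 0)), (-2*z, True))


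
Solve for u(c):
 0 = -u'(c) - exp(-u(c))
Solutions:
 u(c) = log(C1 - c)


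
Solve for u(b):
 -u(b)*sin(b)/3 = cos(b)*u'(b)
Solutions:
 u(b) = C1*cos(b)^(1/3)


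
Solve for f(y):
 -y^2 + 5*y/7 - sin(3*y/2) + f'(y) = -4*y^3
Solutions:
 f(y) = C1 - y^4 + y^3/3 - 5*y^2/14 - 2*cos(3*y/2)/3


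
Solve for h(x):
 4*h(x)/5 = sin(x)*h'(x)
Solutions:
 h(x) = C1*(cos(x) - 1)^(2/5)/(cos(x) + 1)^(2/5)


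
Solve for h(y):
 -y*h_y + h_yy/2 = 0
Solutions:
 h(y) = C1 + C2*erfi(y)


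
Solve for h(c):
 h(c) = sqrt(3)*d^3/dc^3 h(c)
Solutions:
 h(c) = C3*exp(3^(5/6)*c/3) + (C1*sin(3^(1/3)*c/2) + C2*cos(3^(1/3)*c/2))*exp(-3^(5/6)*c/6)


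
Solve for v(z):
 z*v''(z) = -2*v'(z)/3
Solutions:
 v(z) = C1 + C2*z^(1/3)


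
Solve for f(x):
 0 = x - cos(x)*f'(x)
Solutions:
 f(x) = C1 + Integral(x/cos(x), x)


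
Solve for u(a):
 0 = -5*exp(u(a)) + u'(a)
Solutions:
 u(a) = log(-1/(C1 + 5*a))


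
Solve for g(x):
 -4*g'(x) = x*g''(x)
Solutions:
 g(x) = C1 + C2/x^3


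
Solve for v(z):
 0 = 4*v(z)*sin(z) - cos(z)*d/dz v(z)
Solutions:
 v(z) = C1/cos(z)^4


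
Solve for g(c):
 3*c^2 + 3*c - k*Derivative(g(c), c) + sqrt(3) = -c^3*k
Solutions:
 g(c) = C1 + c^4/4 + c^3/k + 3*c^2/(2*k) + sqrt(3)*c/k


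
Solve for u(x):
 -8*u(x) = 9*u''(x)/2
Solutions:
 u(x) = C1*sin(4*x/3) + C2*cos(4*x/3)


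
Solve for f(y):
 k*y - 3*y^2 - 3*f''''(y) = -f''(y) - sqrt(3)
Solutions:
 f(y) = C1 + C2*y + C3*exp(-sqrt(3)*y/3) + C4*exp(sqrt(3)*y/3) - k*y^3/6 + y^4/4 + y^2*(9 - sqrt(3)/2)


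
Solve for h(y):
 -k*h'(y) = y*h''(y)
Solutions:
 h(y) = C1 + y^(1 - re(k))*(C2*sin(log(y)*Abs(im(k))) + C3*cos(log(y)*im(k)))


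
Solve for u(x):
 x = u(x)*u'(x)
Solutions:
 u(x) = -sqrt(C1 + x^2)
 u(x) = sqrt(C1 + x^2)


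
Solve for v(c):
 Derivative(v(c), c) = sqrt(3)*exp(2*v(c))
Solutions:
 v(c) = log(-sqrt(-1/(C1 + sqrt(3)*c))) - log(2)/2
 v(c) = log(-1/(C1 + sqrt(3)*c))/2 - log(2)/2


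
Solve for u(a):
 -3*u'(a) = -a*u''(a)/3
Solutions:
 u(a) = C1 + C2*a^10


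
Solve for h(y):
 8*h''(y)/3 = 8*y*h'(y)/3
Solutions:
 h(y) = C1 + C2*erfi(sqrt(2)*y/2)


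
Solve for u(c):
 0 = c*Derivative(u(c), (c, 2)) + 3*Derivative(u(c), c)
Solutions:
 u(c) = C1 + C2/c^2


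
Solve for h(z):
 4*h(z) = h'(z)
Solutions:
 h(z) = C1*exp(4*z)


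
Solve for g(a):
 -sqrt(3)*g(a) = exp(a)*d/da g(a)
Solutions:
 g(a) = C1*exp(sqrt(3)*exp(-a))


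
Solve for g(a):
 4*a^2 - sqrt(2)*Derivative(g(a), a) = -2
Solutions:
 g(a) = C1 + 2*sqrt(2)*a^3/3 + sqrt(2)*a


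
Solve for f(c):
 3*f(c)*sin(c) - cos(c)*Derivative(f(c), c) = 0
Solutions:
 f(c) = C1/cos(c)^3


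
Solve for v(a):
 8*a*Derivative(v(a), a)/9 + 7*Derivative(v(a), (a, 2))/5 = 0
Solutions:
 v(a) = C1 + C2*erf(2*sqrt(35)*a/21)


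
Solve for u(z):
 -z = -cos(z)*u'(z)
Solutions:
 u(z) = C1 + Integral(z/cos(z), z)


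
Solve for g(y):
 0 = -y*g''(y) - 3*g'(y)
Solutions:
 g(y) = C1 + C2/y^2


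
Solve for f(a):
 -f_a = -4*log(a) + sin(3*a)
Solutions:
 f(a) = C1 + 4*a*log(a) - 4*a + cos(3*a)/3


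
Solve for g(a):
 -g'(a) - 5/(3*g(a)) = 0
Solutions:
 g(a) = -sqrt(C1 - 30*a)/3
 g(a) = sqrt(C1 - 30*a)/3


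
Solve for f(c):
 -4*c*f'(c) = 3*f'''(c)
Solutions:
 f(c) = C1 + Integral(C2*airyai(-6^(2/3)*c/3) + C3*airybi(-6^(2/3)*c/3), c)


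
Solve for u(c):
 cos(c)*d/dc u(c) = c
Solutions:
 u(c) = C1 + Integral(c/cos(c), c)


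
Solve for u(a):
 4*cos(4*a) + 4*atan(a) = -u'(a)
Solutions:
 u(a) = C1 - 4*a*atan(a) + 2*log(a^2 + 1) - sin(4*a)


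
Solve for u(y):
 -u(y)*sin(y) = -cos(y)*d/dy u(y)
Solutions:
 u(y) = C1/cos(y)


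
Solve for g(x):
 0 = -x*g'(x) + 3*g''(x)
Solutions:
 g(x) = C1 + C2*erfi(sqrt(6)*x/6)


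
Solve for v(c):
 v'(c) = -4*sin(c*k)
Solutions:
 v(c) = C1 + 4*cos(c*k)/k


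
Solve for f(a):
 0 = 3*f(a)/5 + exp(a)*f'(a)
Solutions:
 f(a) = C1*exp(3*exp(-a)/5)


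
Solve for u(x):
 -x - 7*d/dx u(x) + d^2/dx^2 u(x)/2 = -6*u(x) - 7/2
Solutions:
 u(x) = C1*exp(x*(7 - sqrt(37))) + C2*exp(x*(sqrt(37) + 7)) + x/6 - 7/18


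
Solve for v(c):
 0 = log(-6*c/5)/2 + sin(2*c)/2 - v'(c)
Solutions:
 v(c) = C1 + c*log(-c)/2 - c*log(5) - c/2 + c*log(30)/2 - cos(2*c)/4


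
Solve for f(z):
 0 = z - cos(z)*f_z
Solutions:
 f(z) = C1 + Integral(z/cos(z), z)


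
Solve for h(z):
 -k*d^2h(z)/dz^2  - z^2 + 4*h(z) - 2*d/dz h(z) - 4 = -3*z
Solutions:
 h(z) = C1*exp(z*(sqrt(4*k + 1) - 1)/k) + C2*exp(-z*(sqrt(4*k + 1) + 1)/k) + k/8 + z^2/4 - z/2 + 3/4


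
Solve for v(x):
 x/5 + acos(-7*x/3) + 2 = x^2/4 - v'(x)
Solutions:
 v(x) = C1 + x^3/12 - x^2/10 - x*acos(-7*x/3) - 2*x - sqrt(9 - 49*x^2)/7


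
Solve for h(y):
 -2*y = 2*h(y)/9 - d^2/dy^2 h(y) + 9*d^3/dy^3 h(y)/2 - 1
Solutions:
 h(y) = C1*exp(y*(2*2^(2/3)/(9*sqrt(705) + 239)^(1/3) + 4 + 2^(1/3)*(9*sqrt(705) + 239)^(1/3))/54)*sin(2^(1/3)*sqrt(3)*y*(-(9*sqrt(705) + 239)^(1/3) + 2*2^(1/3)/(9*sqrt(705) + 239)^(1/3))/54) + C2*exp(y*(2*2^(2/3)/(9*sqrt(705) + 239)^(1/3) + 4 + 2^(1/3)*(9*sqrt(705) + 239)^(1/3))/54)*cos(2^(1/3)*sqrt(3)*y*(-(9*sqrt(705) + 239)^(1/3) + 2*2^(1/3)/(9*sqrt(705) + 239)^(1/3))/54) + C3*exp(y*(-2^(1/3)*(9*sqrt(705) + 239)^(1/3) - 2*2^(2/3)/(9*sqrt(705) + 239)^(1/3) + 2)/27) - 9*y + 9/2


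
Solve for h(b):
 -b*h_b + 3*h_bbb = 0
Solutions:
 h(b) = C1 + Integral(C2*airyai(3^(2/3)*b/3) + C3*airybi(3^(2/3)*b/3), b)


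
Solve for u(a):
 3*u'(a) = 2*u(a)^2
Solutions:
 u(a) = -3/(C1 + 2*a)


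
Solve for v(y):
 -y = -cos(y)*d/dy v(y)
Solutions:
 v(y) = C1 + Integral(y/cos(y), y)


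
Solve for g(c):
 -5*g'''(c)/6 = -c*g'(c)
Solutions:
 g(c) = C1 + Integral(C2*airyai(5^(2/3)*6^(1/3)*c/5) + C3*airybi(5^(2/3)*6^(1/3)*c/5), c)


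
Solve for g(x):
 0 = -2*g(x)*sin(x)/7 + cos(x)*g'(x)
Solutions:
 g(x) = C1/cos(x)^(2/7)


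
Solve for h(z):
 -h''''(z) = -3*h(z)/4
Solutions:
 h(z) = C1*exp(-sqrt(2)*3^(1/4)*z/2) + C2*exp(sqrt(2)*3^(1/4)*z/2) + C3*sin(sqrt(2)*3^(1/4)*z/2) + C4*cos(sqrt(2)*3^(1/4)*z/2)


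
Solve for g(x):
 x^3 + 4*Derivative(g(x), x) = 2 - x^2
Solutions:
 g(x) = C1 - x^4/16 - x^3/12 + x/2


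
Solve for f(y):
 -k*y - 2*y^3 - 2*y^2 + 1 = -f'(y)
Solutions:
 f(y) = C1 + k*y^2/2 + y^4/2 + 2*y^3/3 - y


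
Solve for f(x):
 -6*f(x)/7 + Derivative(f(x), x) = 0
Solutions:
 f(x) = C1*exp(6*x/7)


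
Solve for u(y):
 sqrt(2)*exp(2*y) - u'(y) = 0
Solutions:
 u(y) = C1 + sqrt(2)*exp(2*y)/2


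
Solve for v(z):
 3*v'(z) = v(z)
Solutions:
 v(z) = C1*exp(z/3)


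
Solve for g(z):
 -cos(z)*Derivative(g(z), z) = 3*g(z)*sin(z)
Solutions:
 g(z) = C1*cos(z)^3


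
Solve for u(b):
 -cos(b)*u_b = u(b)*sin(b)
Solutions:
 u(b) = C1*cos(b)


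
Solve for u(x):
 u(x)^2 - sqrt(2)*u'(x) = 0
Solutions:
 u(x) = -2/(C1 + sqrt(2)*x)


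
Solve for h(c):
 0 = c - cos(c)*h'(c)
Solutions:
 h(c) = C1 + Integral(c/cos(c), c)


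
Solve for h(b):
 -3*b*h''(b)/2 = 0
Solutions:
 h(b) = C1 + C2*b


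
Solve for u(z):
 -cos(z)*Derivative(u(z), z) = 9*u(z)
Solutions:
 u(z) = C1*sqrt(sin(z) - 1)*(sin(z)^4 - 4*sin(z)^3 + 6*sin(z)^2 - 4*sin(z) + 1)/(sqrt(sin(z) + 1)*(sin(z)^4 + 4*sin(z)^3 + 6*sin(z)^2 + 4*sin(z) + 1))


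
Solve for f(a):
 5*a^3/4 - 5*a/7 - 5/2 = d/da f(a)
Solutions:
 f(a) = C1 + 5*a^4/16 - 5*a^2/14 - 5*a/2


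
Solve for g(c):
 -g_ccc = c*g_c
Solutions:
 g(c) = C1 + Integral(C2*airyai(-c) + C3*airybi(-c), c)


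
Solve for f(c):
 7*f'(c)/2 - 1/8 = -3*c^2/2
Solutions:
 f(c) = C1 - c^3/7 + c/28


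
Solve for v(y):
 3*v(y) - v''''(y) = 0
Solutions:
 v(y) = C1*exp(-3^(1/4)*y) + C2*exp(3^(1/4)*y) + C3*sin(3^(1/4)*y) + C4*cos(3^(1/4)*y)


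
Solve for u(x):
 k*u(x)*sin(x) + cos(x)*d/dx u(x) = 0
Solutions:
 u(x) = C1*exp(k*log(cos(x)))


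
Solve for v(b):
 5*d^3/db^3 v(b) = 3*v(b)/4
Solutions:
 v(b) = C3*exp(150^(1/3)*b/10) + (C1*sin(3^(5/6)*50^(1/3)*b/20) + C2*cos(3^(5/6)*50^(1/3)*b/20))*exp(-150^(1/3)*b/20)


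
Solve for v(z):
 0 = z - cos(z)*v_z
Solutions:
 v(z) = C1 + Integral(z/cos(z), z)


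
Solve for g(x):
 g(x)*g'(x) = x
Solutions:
 g(x) = -sqrt(C1 + x^2)
 g(x) = sqrt(C1 + x^2)


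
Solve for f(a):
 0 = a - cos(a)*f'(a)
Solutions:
 f(a) = C1 + Integral(a/cos(a), a)


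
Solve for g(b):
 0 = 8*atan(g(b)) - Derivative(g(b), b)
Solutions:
 Integral(1/atan(_y), (_y, g(b))) = C1 + 8*b


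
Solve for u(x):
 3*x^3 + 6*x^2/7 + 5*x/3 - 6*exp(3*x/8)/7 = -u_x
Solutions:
 u(x) = C1 - 3*x^4/4 - 2*x^3/7 - 5*x^2/6 + 16*exp(3*x/8)/7


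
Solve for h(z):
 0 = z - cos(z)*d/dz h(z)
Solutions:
 h(z) = C1 + Integral(z/cos(z), z)


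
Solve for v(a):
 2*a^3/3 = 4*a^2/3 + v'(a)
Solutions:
 v(a) = C1 + a^4/6 - 4*a^3/9


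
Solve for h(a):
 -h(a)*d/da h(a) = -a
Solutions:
 h(a) = -sqrt(C1 + a^2)
 h(a) = sqrt(C1 + a^2)


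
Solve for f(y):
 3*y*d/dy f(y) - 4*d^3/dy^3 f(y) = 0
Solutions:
 f(y) = C1 + Integral(C2*airyai(6^(1/3)*y/2) + C3*airybi(6^(1/3)*y/2), y)


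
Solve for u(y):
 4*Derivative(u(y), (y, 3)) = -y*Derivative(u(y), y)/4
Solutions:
 u(y) = C1 + Integral(C2*airyai(-2^(2/3)*y/4) + C3*airybi(-2^(2/3)*y/4), y)


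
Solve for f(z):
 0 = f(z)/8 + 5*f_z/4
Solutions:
 f(z) = C1*exp(-z/10)


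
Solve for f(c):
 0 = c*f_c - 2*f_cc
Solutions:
 f(c) = C1 + C2*erfi(c/2)


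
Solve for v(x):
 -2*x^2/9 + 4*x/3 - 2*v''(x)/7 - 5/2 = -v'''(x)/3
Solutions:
 v(x) = C1 + C2*x + C3*exp(6*x/7) - 7*x^4/108 + 77*x^3/162 - 1757*x^2/648


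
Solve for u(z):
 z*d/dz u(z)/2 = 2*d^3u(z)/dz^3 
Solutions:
 u(z) = C1 + Integral(C2*airyai(2^(1/3)*z/2) + C3*airybi(2^(1/3)*z/2), z)


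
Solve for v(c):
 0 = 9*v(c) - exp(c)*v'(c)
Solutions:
 v(c) = C1*exp(-9*exp(-c))


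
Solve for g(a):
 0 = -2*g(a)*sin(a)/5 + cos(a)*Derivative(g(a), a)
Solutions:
 g(a) = C1/cos(a)^(2/5)


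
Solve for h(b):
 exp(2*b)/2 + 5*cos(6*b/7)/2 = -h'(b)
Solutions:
 h(b) = C1 - exp(2*b)/4 - 35*sin(6*b/7)/12


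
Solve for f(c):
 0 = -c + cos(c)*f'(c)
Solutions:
 f(c) = C1 + Integral(c/cos(c), c)


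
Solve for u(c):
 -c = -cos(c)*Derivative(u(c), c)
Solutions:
 u(c) = C1 + Integral(c/cos(c), c)


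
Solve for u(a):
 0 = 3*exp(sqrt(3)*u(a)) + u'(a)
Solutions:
 u(a) = sqrt(3)*(2*log(1/(C1 + 3*a)) - log(3))/6


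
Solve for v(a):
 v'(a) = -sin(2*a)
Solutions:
 v(a) = C1 + cos(2*a)/2


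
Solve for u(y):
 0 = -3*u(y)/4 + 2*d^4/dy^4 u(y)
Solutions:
 u(y) = C1*exp(-6^(1/4)*y/2) + C2*exp(6^(1/4)*y/2) + C3*sin(6^(1/4)*y/2) + C4*cos(6^(1/4)*y/2)


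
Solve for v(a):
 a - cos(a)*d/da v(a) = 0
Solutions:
 v(a) = C1 + Integral(a/cos(a), a)


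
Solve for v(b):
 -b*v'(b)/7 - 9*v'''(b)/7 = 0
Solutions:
 v(b) = C1 + Integral(C2*airyai(-3^(1/3)*b/3) + C3*airybi(-3^(1/3)*b/3), b)


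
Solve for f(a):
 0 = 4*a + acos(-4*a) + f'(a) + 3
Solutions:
 f(a) = C1 - 2*a^2 - a*acos(-4*a) - 3*a - sqrt(1 - 16*a^2)/4


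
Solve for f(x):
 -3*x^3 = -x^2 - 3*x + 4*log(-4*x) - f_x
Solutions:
 f(x) = C1 + 3*x^4/4 - x^3/3 - 3*x^2/2 + 4*x*log(-x) + 4*x*(-1 + 2*log(2))


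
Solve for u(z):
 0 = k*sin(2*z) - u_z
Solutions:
 u(z) = C1 - k*cos(2*z)/2


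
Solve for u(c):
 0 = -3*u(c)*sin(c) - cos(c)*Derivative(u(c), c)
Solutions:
 u(c) = C1*cos(c)^3


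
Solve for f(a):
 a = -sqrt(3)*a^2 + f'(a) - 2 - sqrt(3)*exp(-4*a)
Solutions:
 f(a) = C1 + sqrt(3)*a^3/3 + a^2/2 + 2*a - sqrt(3)*exp(-4*a)/4


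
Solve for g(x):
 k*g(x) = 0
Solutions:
 g(x) = 0


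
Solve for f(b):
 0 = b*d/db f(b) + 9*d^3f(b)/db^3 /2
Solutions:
 f(b) = C1 + Integral(C2*airyai(-6^(1/3)*b/3) + C3*airybi(-6^(1/3)*b/3), b)


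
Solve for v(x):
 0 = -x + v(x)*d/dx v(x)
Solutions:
 v(x) = -sqrt(C1 + x^2)
 v(x) = sqrt(C1 + x^2)


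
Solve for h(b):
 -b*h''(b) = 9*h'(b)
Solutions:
 h(b) = C1 + C2/b^8


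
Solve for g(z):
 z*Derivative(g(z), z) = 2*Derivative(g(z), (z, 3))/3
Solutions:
 g(z) = C1 + Integral(C2*airyai(2^(2/3)*3^(1/3)*z/2) + C3*airybi(2^(2/3)*3^(1/3)*z/2), z)


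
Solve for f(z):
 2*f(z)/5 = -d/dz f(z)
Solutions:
 f(z) = C1*exp(-2*z/5)


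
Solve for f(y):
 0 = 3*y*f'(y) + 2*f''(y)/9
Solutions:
 f(y) = C1 + C2*erf(3*sqrt(3)*y/2)


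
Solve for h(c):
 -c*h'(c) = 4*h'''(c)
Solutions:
 h(c) = C1 + Integral(C2*airyai(-2^(1/3)*c/2) + C3*airybi(-2^(1/3)*c/2), c)


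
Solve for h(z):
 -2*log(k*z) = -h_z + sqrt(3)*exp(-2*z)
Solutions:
 h(z) = C1 + 2*z*log(k*z) - 2*z - sqrt(3)*exp(-2*z)/2


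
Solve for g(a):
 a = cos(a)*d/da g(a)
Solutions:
 g(a) = C1 + Integral(a/cos(a), a)


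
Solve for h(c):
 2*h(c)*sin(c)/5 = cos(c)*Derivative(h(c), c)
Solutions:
 h(c) = C1/cos(c)^(2/5)


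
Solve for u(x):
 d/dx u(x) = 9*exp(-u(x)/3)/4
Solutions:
 u(x) = 3*log(C1 + 3*x/4)


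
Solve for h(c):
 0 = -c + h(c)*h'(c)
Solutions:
 h(c) = -sqrt(C1 + c^2)
 h(c) = sqrt(C1 + c^2)


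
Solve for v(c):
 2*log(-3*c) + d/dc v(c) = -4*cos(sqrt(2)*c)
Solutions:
 v(c) = C1 - 2*c*log(-c) - 2*c*log(3) + 2*c - 2*sqrt(2)*sin(sqrt(2)*c)


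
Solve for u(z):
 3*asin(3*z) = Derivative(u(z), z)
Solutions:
 u(z) = C1 + 3*z*asin(3*z) + sqrt(1 - 9*z^2)


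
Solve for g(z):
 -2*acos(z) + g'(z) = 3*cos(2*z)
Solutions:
 g(z) = C1 + 2*z*acos(z) - 2*sqrt(1 - z^2) + 3*sin(2*z)/2


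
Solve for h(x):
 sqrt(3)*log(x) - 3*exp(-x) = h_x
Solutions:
 h(x) = C1 + sqrt(3)*x*log(x) - sqrt(3)*x + 3*exp(-x)


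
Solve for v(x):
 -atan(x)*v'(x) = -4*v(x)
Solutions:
 v(x) = C1*exp(4*Integral(1/atan(x), x))


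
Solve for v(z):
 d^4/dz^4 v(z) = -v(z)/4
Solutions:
 v(z) = (C1*sin(z/2) + C2*cos(z/2))*exp(-z/2) + (C3*sin(z/2) + C4*cos(z/2))*exp(z/2)


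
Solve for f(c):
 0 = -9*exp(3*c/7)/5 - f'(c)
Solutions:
 f(c) = C1 - 21*exp(3*c/7)/5


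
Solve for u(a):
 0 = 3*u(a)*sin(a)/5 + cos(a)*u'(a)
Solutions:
 u(a) = C1*cos(a)^(3/5)


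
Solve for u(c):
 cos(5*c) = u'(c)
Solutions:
 u(c) = C1 + sin(5*c)/5


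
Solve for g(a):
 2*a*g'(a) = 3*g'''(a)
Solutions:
 g(a) = C1 + Integral(C2*airyai(2^(1/3)*3^(2/3)*a/3) + C3*airybi(2^(1/3)*3^(2/3)*a/3), a)


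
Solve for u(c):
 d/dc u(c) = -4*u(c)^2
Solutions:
 u(c) = 1/(C1 + 4*c)


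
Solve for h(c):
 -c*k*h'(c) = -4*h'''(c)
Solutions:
 h(c) = C1 + Integral(C2*airyai(2^(1/3)*c*k^(1/3)/2) + C3*airybi(2^(1/3)*c*k^(1/3)/2), c)


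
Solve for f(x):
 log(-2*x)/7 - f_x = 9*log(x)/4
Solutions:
 f(x) = C1 - 59*x*log(x)/28 + x*(4*log(2) + 59 + 4*I*pi)/28


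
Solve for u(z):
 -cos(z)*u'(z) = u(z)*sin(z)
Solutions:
 u(z) = C1*cos(z)


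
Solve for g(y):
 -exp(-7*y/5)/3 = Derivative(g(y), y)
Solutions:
 g(y) = C1 + 5*exp(-7*y/5)/21


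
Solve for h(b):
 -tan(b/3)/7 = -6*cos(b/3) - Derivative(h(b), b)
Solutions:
 h(b) = C1 - 3*log(cos(b/3))/7 - 18*sin(b/3)


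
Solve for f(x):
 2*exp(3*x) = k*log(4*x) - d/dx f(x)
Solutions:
 f(x) = C1 + k*x*log(x) + k*x*(-1 + 2*log(2)) - 2*exp(3*x)/3


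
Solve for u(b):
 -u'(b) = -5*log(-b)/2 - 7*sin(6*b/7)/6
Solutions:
 u(b) = C1 + 5*b*log(-b)/2 - 5*b/2 - 49*cos(6*b/7)/36


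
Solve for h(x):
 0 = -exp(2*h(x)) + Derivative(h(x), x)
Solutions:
 h(x) = log(-sqrt(-1/(C1 + x))) - log(2)/2
 h(x) = log(-1/(C1 + x))/2 - log(2)/2


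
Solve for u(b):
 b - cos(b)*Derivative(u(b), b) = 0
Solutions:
 u(b) = C1 + Integral(b/cos(b), b)


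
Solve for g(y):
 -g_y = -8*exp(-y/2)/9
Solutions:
 g(y) = C1 - 16*exp(-y/2)/9


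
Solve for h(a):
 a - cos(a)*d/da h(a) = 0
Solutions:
 h(a) = C1 + Integral(a/cos(a), a)


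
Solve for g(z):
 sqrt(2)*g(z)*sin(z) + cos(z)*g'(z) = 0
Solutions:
 g(z) = C1*cos(z)^(sqrt(2))


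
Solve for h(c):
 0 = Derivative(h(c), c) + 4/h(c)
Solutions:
 h(c) = -sqrt(C1 - 8*c)
 h(c) = sqrt(C1 - 8*c)


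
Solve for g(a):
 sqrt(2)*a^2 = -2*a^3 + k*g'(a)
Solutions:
 g(a) = C1 + a^4/(2*k) + sqrt(2)*a^3/(3*k)


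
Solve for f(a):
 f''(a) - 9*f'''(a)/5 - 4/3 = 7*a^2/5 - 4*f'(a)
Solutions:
 f(a) = C1 + C2*exp(a*(5 - sqrt(745))/18) + C3*exp(a*(5 + sqrt(745))/18) + 7*a^3/60 - 7*a^2/80 + 1661*a/2400


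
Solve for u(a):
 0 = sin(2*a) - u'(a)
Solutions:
 u(a) = C1 - cos(2*a)/2


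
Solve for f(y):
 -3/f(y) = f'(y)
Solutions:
 f(y) = -sqrt(C1 - 6*y)
 f(y) = sqrt(C1 - 6*y)


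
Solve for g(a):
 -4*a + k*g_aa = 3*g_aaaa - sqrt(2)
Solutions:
 g(a) = C1 + C2*a + C3*exp(-sqrt(3)*a*sqrt(k)/3) + C4*exp(sqrt(3)*a*sqrt(k)/3) + 2*a^3/(3*k) - sqrt(2)*a^2/(2*k)


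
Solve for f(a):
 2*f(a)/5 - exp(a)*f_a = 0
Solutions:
 f(a) = C1*exp(-2*exp(-a)/5)


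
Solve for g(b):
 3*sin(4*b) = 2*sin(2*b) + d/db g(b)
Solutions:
 g(b) = C1 + cos(2*b) - 3*cos(4*b)/4


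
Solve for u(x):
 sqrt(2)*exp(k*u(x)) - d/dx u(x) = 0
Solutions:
 u(x) = Piecewise((log(-1/(C1*k + sqrt(2)*k*x))/k, Ne(k, 0)), (nan, True))
 u(x) = Piecewise((C1 + sqrt(2)*x, Eq(k, 0)), (nan, True))


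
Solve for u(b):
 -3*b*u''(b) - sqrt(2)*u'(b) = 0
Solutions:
 u(b) = C1 + C2*b^(1 - sqrt(2)/3)


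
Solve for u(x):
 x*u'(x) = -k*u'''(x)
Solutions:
 u(x) = C1 + Integral(C2*airyai(x*(-1/k)^(1/3)) + C3*airybi(x*(-1/k)^(1/3)), x)


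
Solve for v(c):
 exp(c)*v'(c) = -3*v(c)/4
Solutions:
 v(c) = C1*exp(3*exp(-c)/4)


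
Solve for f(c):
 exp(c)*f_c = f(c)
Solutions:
 f(c) = C1*exp(-exp(-c))


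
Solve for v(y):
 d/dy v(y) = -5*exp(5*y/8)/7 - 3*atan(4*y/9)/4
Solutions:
 v(y) = C1 - 3*y*atan(4*y/9)/4 - 8*exp(5*y/8)/7 + 27*log(16*y^2 + 81)/32


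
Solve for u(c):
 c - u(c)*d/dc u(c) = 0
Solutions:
 u(c) = -sqrt(C1 + c^2)
 u(c) = sqrt(C1 + c^2)


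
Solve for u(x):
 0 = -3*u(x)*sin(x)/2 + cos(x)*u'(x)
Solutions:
 u(x) = C1/cos(x)^(3/2)


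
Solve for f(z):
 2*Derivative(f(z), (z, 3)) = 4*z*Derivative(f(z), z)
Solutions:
 f(z) = C1 + Integral(C2*airyai(2^(1/3)*z) + C3*airybi(2^(1/3)*z), z)


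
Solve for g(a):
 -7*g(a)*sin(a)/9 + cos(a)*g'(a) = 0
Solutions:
 g(a) = C1/cos(a)^(7/9)


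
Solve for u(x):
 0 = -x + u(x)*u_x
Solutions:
 u(x) = -sqrt(C1 + x^2)
 u(x) = sqrt(C1 + x^2)


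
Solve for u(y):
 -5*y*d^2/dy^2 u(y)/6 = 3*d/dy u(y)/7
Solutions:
 u(y) = C1 + C2*y^(17/35)


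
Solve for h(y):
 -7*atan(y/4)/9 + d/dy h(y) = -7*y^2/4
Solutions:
 h(y) = C1 - 7*y^3/12 + 7*y*atan(y/4)/9 - 14*log(y^2 + 16)/9


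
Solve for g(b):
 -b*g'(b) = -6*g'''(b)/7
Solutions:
 g(b) = C1 + Integral(C2*airyai(6^(2/3)*7^(1/3)*b/6) + C3*airybi(6^(2/3)*7^(1/3)*b/6), b)


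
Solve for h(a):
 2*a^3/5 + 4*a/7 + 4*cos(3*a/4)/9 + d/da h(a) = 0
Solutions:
 h(a) = C1 - a^4/10 - 2*a^2/7 - 16*sin(3*a/4)/27


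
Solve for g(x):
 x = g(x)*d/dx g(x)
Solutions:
 g(x) = -sqrt(C1 + x^2)
 g(x) = sqrt(C1 + x^2)


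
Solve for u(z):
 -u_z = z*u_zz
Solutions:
 u(z) = C1 + C2*log(z)


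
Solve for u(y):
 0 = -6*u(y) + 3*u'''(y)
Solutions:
 u(y) = C3*exp(2^(1/3)*y) + (C1*sin(2^(1/3)*sqrt(3)*y/2) + C2*cos(2^(1/3)*sqrt(3)*y/2))*exp(-2^(1/3)*y/2)


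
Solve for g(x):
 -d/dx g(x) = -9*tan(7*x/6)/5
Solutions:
 g(x) = C1 - 54*log(cos(7*x/6))/35


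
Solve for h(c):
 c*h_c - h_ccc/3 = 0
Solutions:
 h(c) = C1 + Integral(C2*airyai(3^(1/3)*c) + C3*airybi(3^(1/3)*c), c)


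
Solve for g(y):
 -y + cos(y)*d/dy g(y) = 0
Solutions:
 g(y) = C1 + Integral(y/cos(y), y)


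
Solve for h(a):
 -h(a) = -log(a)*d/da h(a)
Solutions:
 h(a) = C1*exp(li(a))


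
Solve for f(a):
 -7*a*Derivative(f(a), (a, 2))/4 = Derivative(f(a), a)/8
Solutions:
 f(a) = C1 + C2*a^(13/14)


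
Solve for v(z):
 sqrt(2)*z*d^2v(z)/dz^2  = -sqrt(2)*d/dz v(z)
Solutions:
 v(z) = C1 + C2*log(z)


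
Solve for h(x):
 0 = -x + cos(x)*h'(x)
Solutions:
 h(x) = C1 + Integral(x/cos(x), x)


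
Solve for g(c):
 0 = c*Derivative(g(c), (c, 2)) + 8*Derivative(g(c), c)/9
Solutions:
 g(c) = C1 + C2*c^(1/9)


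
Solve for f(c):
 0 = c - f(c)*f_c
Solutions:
 f(c) = -sqrt(C1 + c^2)
 f(c) = sqrt(C1 + c^2)


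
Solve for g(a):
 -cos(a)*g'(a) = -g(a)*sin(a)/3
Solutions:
 g(a) = C1/cos(a)^(1/3)


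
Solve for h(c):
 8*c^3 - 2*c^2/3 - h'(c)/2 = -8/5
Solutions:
 h(c) = C1 + 4*c^4 - 4*c^3/9 + 16*c/5


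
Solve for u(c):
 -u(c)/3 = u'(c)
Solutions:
 u(c) = C1*exp(-c/3)


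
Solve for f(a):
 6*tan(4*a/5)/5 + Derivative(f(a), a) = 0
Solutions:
 f(a) = C1 + 3*log(cos(4*a/5))/2


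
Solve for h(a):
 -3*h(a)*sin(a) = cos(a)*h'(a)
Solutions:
 h(a) = C1*cos(a)^3


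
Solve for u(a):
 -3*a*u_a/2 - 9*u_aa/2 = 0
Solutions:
 u(a) = C1 + C2*erf(sqrt(6)*a/6)


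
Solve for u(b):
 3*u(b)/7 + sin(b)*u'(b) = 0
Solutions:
 u(b) = C1*(cos(b) + 1)^(3/14)/(cos(b) - 1)^(3/14)


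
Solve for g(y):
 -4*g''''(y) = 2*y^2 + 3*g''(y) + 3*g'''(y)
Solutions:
 g(y) = C1 + C2*y - y^4/18 + 2*y^3/9 + 2*y^2/9 + (C3*sin(sqrt(39)*y/8) + C4*cos(sqrt(39)*y/8))*exp(-3*y/8)


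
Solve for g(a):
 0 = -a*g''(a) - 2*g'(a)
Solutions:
 g(a) = C1 + C2/a


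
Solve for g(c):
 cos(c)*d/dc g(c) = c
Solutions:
 g(c) = C1 + Integral(c/cos(c), c)


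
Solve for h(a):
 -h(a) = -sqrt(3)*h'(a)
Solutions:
 h(a) = C1*exp(sqrt(3)*a/3)


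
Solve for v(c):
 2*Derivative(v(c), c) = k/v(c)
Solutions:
 v(c) = -sqrt(C1 + c*k)
 v(c) = sqrt(C1 + c*k)


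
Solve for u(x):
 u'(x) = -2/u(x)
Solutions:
 u(x) = -sqrt(C1 - 4*x)
 u(x) = sqrt(C1 - 4*x)


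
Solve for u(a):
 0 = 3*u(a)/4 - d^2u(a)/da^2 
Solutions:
 u(a) = C1*exp(-sqrt(3)*a/2) + C2*exp(sqrt(3)*a/2)


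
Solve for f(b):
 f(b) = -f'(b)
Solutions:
 f(b) = C1*exp(-b)


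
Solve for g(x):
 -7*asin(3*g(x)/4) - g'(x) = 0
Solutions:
 Integral(1/asin(3*_y/4), (_y, g(x))) = C1 - 7*x


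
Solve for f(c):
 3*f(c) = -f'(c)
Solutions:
 f(c) = C1*exp(-3*c)


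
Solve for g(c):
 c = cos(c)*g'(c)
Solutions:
 g(c) = C1 + Integral(c/cos(c), c)


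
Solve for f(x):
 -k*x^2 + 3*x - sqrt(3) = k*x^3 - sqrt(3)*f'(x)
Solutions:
 f(x) = C1 + sqrt(3)*k*x^4/12 + sqrt(3)*k*x^3/9 - sqrt(3)*x^2/2 + x


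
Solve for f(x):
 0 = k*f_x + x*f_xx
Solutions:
 f(x) = C1 + x^(1 - re(k))*(C2*sin(log(x)*Abs(im(k))) + C3*cos(log(x)*im(k)))


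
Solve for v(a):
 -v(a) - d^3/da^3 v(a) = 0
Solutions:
 v(a) = C3*exp(-a) + (C1*sin(sqrt(3)*a/2) + C2*cos(sqrt(3)*a/2))*exp(a/2)


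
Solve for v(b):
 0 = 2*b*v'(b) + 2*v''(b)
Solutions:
 v(b) = C1 + C2*erf(sqrt(2)*b/2)


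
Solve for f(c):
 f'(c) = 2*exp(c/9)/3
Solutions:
 f(c) = C1 + 6*exp(c/9)


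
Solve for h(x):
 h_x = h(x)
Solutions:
 h(x) = C1*exp(x)


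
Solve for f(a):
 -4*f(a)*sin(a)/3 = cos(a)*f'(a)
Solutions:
 f(a) = C1*cos(a)^(4/3)


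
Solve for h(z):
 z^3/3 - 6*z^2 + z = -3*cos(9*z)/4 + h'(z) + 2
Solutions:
 h(z) = C1 + z^4/12 - 2*z^3 + z^2/2 - 2*z + sin(9*z)/12


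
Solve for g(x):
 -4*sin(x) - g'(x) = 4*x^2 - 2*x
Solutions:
 g(x) = C1 - 4*x^3/3 + x^2 + 4*cos(x)


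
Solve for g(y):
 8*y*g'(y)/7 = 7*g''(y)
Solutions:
 g(y) = C1 + C2*erfi(2*y/7)


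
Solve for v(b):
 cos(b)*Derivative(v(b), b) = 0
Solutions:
 v(b) = C1


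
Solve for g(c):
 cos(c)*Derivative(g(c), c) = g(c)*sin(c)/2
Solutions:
 g(c) = C1/sqrt(cos(c))


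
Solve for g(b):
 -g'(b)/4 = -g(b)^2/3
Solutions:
 g(b) = -3/(C1 + 4*b)


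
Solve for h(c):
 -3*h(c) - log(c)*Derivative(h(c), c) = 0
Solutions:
 h(c) = C1*exp(-3*li(c))


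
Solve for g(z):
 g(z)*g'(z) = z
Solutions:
 g(z) = -sqrt(C1 + z^2)
 g(z) = sqrt(C1 + z^2)


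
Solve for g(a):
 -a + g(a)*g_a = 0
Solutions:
 g(a) = -sqrt(C1 + a^2)
 g(a) = sqrt(C1 + a^2)


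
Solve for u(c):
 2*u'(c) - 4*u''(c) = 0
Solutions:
 u(c) = C1 + C2*exp(c/2)


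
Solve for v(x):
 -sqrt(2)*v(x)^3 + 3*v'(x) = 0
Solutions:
 v(x) = -sqrt(6)*sqrt(-1/(C1 + sqrt(2)*x))/2
 v(x) = sqrt(6)*sqrt(-1/(C1 + sqrt(2)*x))/2


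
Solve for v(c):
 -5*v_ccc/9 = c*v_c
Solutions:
 v(c) = C1 + Integral(C2*airyai(-15^(2/3)*c/5) + C3*airybi(-15^(2/3)*c/5), c)


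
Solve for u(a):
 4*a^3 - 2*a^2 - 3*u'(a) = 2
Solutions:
 u(a) = C1 + a^4/3 - 2*a^3/9 - 2*a/3


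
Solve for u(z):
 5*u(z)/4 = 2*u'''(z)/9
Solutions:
 u(z) = C3*exp(45^(1/3)*z/2) + (C1*sin(3*3^(1/6)*5^(1/3)*z/4) + C2*cos(3*3^(1/6)*5^(1/3)*z/4))*exp(-45^(1/3)*z/4)


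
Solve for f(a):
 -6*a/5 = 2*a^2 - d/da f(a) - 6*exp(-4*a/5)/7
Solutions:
 f(a) = C1 + 2*a^3/3 + 3*a^2/5 + 15*exp(-4*a/5)/14


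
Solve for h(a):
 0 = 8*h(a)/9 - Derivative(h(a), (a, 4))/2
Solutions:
 h(a) = C1*exp(-2*sqrt(3)*a/3) + C2*exp(2*sqrt(3)*a/3) + C3*sin(2*sqrt(3)*a/3) + C4*cos(2*sqrt(3)*a/3)


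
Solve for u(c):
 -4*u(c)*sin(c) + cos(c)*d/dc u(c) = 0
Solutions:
 u(c) = C1/cos(c)^4


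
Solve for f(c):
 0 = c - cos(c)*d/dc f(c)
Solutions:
 f(c) = C1 + Integral(c/cos(c), c)


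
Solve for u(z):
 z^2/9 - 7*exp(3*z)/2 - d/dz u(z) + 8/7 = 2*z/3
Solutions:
 u(z) = C1 + z^3/27 - z^2/3 + 8*z/7 - 7*exp(3*z)/6


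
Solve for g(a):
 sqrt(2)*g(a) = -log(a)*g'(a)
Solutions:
 g(a) = C1*exp(-sqrt(2)*li(a))


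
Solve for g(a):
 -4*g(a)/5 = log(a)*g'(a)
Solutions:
 g(a) = C1*exp(-4*li(a)/5)


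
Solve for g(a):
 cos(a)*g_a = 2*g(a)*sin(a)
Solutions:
 g(a) = C1/cos(a)^2


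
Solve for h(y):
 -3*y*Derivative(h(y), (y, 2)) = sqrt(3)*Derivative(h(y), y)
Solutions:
 h(y) = C1 + C2*y^(1 - sqrt(3)/3)


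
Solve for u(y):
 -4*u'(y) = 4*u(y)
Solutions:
 u(y) = C1*exp(-y)


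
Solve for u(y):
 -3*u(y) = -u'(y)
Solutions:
 u(y) = C1*exp(3*y)


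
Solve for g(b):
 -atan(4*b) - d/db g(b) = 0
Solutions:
 g(b) = C1 - b*atan(4*b) + log(16*b^2 + 1)/8


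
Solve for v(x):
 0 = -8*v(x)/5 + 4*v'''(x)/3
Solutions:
 v(x) = C3*exp(5^(2/3)*6^(1/3)*x/5) + (C1*sin(2^(1/3)*3^(5/6)*5^(2/3)*x/10) + C2*cos(2^(1/3)*3^(5/6)*5^(2/3)*x/10))*exp(-5^(2/3)*6^(1/3)*x/10)


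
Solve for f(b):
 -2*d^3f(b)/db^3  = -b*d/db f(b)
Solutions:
 f(b) = C1 + Integral(C2*airyai(2^(2/3)*b/2) + C3*airybi(2^(2/3)*b/2), b)


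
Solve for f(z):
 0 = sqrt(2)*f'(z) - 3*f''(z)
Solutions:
 f(z) = C1 + C2*exp(sqrt(2)*z/3)


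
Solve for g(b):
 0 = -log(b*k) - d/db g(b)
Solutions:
 g(b) = C1 - b*log(b*k) + b


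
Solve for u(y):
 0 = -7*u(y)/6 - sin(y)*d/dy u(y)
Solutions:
 u(y) = C1*(cos(y) + 1)^(7/12)/(cos(y) - 1)^(7/12)


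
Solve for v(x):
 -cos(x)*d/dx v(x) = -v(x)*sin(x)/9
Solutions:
 v(x) = C1/cos(x)^(1/9)


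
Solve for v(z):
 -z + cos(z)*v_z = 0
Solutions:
 v(z) = C1 + Integral(z/cos(z), z)


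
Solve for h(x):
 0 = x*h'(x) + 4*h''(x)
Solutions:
 h(x) = C1 + C2*erf(sqrt(2)*x/4)


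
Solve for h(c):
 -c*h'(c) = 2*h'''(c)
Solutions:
 h(c) = C1 + Integral(C2*airyai(-2^(2/3)*c/2) + C3*airybi(-2^(2/3)*c/2), c)


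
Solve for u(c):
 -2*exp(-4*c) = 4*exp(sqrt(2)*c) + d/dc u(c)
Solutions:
 u(c) = C1 - 2*sqrt(2)*exp(sqrt(2)*c) + exp(-4*c)/2


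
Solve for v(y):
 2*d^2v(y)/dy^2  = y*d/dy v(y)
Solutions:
 v(y) = C1 + C2*erfi(y/2)


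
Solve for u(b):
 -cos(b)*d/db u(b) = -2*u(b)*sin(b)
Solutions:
 u(b) = C1/cos(b)^2


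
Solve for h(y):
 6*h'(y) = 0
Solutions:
 h(y) = C1


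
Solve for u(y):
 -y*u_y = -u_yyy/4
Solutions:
 u(y) = C1 + Integral(C2*airyai(2^(2/3)*y) + C3*airybi(2^(2/3)*y), y)


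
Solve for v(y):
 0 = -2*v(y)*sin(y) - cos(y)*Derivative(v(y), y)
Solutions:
 v(y) = C1*cos(y)^2


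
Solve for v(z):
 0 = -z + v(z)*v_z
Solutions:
 v(z) = -sqrt(C1 + z^2)
 v(z) = sqrt(C1 + z^2)


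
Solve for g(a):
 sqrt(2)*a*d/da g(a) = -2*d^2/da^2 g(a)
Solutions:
 g(a) = C1 + C2*erf(2^(1/4)*a/2)


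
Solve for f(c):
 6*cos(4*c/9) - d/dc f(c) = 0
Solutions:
 f(c) = C1 + 27*sin(4*c/9)/2


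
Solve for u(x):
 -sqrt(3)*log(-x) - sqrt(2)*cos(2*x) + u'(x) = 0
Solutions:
 u(x) = C1 + sqrt(3)*x*(log(-x) - 1) + sqrt(2)*sin(2*x)/2


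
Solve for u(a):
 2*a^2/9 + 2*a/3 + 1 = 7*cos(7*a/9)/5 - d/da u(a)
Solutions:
 u(a) = C1 - 2*a^3/27 - a^2/3 - a + 9*sin(7*a/9)/5


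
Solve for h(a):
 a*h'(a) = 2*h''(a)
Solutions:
 h(a) = C1 + C2*erfi(a/2)


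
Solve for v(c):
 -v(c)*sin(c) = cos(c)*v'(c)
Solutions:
 v(c) = C1*cos(c)


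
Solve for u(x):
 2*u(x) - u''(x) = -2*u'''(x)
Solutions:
 u(x) = C1*exp(x*((6*sqrt(318) + 107)^(-1/3) + 2 + (6*sqrt(318) + 107)^(1/3))/12)*sin(sqrt(3)*x*(-(6*sqrt(318) + 107)^(1/3) + (6*sqrt(318) + 107)^(-1/3))/12) + C2*exp(x*((6*sqrt(318) + 107)^(-1/3) + 2 + (6*sqrt(318) + 107)^(1/3))/12)*cos(sqrt(3)*x*(-(6*sqrt(318) + 107)^(1/3) + (6*sqrt(318) + 107)^(-1/3))/12) + C3*exp(x*(-(6*sqrt(318) + 107)^(1/3) - 1/(6*sqrt(318) + 107)^(1/3) + 1)/6)


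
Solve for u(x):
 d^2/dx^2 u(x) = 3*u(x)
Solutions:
 u(x) = C1*exp(-sqrt(3)*x) + C2*exp(sqrt(3)*x)


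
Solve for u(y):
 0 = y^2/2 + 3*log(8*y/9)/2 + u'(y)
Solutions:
 u(y) = C1 - y^3/6 - 3*y*log(y)/2 - 9*y*log(2)/2 + 3*y/2 + 3*y*log(3)


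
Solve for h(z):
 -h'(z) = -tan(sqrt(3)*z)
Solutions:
 h(z) = C1 - sqrt(3)*log(cos(sqrt(3)*z))/3


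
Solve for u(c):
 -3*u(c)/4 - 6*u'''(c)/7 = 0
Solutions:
 u(c) = C3*exp(-7^(1/3)*c/2) + (C1*sin(sqrt(3)*7^(1/3)*c/4) + C2*cos(sqrt(3)*7^(1/3)*c/4))*exp(7^(1/3)*c/4)


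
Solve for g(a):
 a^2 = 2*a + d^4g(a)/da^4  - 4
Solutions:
 g(a) = C1 + C2*a + C3*a^2 + C4*a^3 + a^6/360 - a^5/60 + a^4/6


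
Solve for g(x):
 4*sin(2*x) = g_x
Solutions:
 g(x) = C1 - 2*cos(2*x)


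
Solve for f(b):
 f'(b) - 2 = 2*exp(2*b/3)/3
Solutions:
 f(b) = C1 + 2*b + exp(2*b/3)


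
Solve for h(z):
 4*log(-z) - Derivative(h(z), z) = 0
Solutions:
 h(z) = C1 + 4*z*log(-z) - 4*z


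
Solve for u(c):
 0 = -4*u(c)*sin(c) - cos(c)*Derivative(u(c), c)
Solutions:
 u(c) = C1*cos(c)^4


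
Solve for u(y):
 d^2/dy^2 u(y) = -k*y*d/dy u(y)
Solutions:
 u(y) = Piecewise((-sqrt(2)*sqrt(pi)*C1*erf(sqrt(2)*sqrt(k)*y/2)/(2*sqrt(k)) - C2, (k > 0) | (k < 0)), (-C1*y - C2, True))


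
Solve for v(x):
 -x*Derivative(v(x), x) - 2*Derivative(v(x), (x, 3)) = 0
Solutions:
 v(x) = C1 + Integral(C2*airyai(-2^(2/3)*x/2) + C3*airybi(-2^(2/3)*x/2), x)


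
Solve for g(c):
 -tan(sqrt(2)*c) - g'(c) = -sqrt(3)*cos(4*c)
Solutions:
 g(c) = C1 + sqrt(2)*log(cos(sqrt(2)*c))/2 + sqrt(3)*sin(4*c)/4


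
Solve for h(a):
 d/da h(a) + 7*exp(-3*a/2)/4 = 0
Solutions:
 h(a) = C1 + 7*exp(-3*a/2)/6


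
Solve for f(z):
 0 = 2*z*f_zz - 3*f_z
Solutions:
 f(z) = C1 + C2*z^(5/2)


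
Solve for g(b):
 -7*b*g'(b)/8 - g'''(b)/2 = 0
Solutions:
 g(b) = C1 + Integral(C2*airyai(-14^(1/3)*b/2) + C3*airybi(-14^(1/3)*b/2), b)


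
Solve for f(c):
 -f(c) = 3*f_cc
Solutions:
 f(c) = C1*sin(sqrt(3)*c/3) + C2*cos(sqrt(3)*c/3)


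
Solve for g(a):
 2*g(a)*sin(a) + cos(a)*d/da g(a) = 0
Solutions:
 g(a) = C1*cos(a)^2
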